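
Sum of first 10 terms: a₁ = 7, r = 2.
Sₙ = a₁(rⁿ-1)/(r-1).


Sₙ = 7×(2^10 - 1)/(2 - 1)
= 7×(1024 - 1)/1
= 7×1023/1
= 7161

S_10 = 7161


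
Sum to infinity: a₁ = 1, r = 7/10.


S∞ = a₁/(1-r) = 1/(1 - 7/10)
= 1/(3/10)
= 10/3

S∞ = 10/3


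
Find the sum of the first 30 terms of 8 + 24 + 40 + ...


aₙ = 8 + (30-1)×16 = 472
Sₙ = n(a₁+aₙ)/2 = 30×(8+472)/2
= 30×480/2 = 7200

S_30 = 7200


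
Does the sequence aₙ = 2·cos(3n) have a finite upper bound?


For all n, -1 ≤ cos(3n) ≤ 1, so -2 ≤ 2·cos(3n) ≤ 2
Lower bound: -2, Upper bound: 2
The sequence IS bounded

Bounded (-2 ≤ aₙ ≤ 2)


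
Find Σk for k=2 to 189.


Σₖ₌2^189 k = Σₖ₌₁^189 k − Σₖ₌₁^1 k
= 189·190/2 − 1·2/2
= 17955 − 1 = 17954

Σk = 17954


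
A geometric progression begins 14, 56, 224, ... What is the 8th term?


aₙ = a₁·r^(n-1)
= 14×4^7
= 14×16384
= 229376

a_8 = 229376


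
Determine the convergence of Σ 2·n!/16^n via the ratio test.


aₙ = 2·n!/16^n
a_{n+1}/aₙ = (n+1)!/16^(n+1) × 16^n/n!  (constant 2 cancels)
= (n+1)/16
L = lim(n→∞) (n+1)/16 = ∞
L > 1 → series DIVERGES

Diverges (ratio test: L = ∞ > 1)


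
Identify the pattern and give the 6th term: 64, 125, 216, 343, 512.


Pattern: perfect cubes: n³
Terms: 64, 125, 216, 343, 512
Next term = 729

Next term = 729


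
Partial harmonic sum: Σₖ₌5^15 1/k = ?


Σₖ₌5^15 1/k = 1/5 + 1/6 + 1/7 + ... + 1/15
= 445007/360360
≈ 1.2349

Sum = 445007/360360 ≈ 1.2349


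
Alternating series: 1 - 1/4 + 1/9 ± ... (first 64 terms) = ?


S = 1 - 1/4 + 1/9 - 1/16 + 1/25 - 1/36 + 1/49 - 1/64 ± ...
= 0.8223
(Full series converges to +π²/12 ≈ +0.8225)

S_64 = 0.8223


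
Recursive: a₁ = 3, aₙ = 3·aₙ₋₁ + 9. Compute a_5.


Computing step by step:
a_1 = 3
a_2 = 18
a_3 = 63
a_4 = 198
a_5 = 603


a_5 = 603


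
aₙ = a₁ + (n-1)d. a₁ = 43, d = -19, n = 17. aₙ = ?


aₙ = a₁ + (n-1)d
= 43 + (17-1)×-19
= 43 - 304
= -261

a_17 = -261


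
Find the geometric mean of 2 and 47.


GM = √(2×47) = √94 = 9.6954

GM = 9.6954


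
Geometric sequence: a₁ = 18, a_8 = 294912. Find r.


r^(n-1) = aₙ/a₁
r^7 = 294912/18 = 16384
r = 16384^(1/7)
= 4

r = 4


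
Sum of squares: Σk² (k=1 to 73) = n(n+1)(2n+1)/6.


n = 73
n(n+1)(2n+1)/6 = 73×74×147/6
= 794094/6 = 132349

Σk² = 132349


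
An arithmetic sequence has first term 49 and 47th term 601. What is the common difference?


d = (aₙ - a₁)/(n-1)
= (601 - 49)/(47-1)
= 552/46 = 12

d = 12


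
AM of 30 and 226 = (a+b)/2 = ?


AM = (30 + 226)/2 = 256/2 = 128

AM = 128


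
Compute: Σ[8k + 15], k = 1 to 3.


Σ(8k+15) = 8·Σk + 15·n
= 8·6 + 15·3
= 48 + 45 = 93

Σ = 93


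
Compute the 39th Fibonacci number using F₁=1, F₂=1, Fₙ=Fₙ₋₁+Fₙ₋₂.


Fibonacci sequence: 1, 1, 2, 3, 5, 8, 13, 21, 34, 55, 89, ...
F(39) = 63245986

F(39) = 63245986


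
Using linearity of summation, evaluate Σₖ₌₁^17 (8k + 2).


Σ(8k+2) = 8·Σk + 2·n
= 8·153 + 2·17
= 1224 + 34 = 1258

Σ = 1258


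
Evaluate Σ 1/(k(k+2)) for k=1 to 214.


1/(k(k+2)) = (1/2)·(1/k - 1/(k+2)) (partial fractions)
Telescoping: Σ = (1/2)·(1 + 1/2 - 1/215 - 1/216) = 69229/92880

Sum = 69229/92880


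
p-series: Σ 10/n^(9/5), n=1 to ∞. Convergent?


p-series test: Σ c/n^p converges if p > 1, diverges if p ≤ 1 (constant c > 0 doesn't affect convergence).
p = 9/5
9/5 > 1 → CONVERGES

Converges (p = 9/5 > 1)


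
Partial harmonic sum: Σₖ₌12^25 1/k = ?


Σₖ₌12^25 1/k = 1/12 + 1/13 + 1/14 + ... + 1/25
= 21311994931/26771144400
≈ 0.7961

Sum = 21311994931/26771144400 ≈ 0.7961


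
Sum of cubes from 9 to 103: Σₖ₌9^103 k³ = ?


Σₖ₌9^103 k³ = [103·104/2]² − [8·9/2]²
= 28686736 − 1296 = 28685440

Σk³ = 28685440


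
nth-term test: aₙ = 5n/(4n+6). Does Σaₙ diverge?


lim(n→∞) 5n/(4n+6) = 5/4 = 5/4  (divide numerator and denominator by n)
lim aₙ = 5/4 ≠ 0 → series DIVERGES

Diverges (lim aₙ = 5/4 ≠ 0)


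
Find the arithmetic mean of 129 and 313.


AM = (129 + 313)/2 = 442/2 = 221

AM = 221


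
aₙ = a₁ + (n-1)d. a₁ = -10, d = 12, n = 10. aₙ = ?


aₙ = a₁ + (n-1)d
= -10 + (10-1)×12
= -10 + 108
= 98

a_10 = 98


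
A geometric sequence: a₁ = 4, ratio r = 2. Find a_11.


aₙ = a₁·r^(n-1)
= 4×2^10
= 4×1024
= 4096

a_11 = 4096


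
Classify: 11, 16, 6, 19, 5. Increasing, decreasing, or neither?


Differences: 5, -10, 13, -14
Difference at position 1 is +5 (> 0) but position 2 is -10 (< 0) — sequence both rises and falls
→ NOT monotonic

Not monotonic


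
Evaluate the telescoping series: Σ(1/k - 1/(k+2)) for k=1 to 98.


Telescoping with gap 2: two head and two tail terms survive.
= (1 + 1/2) - (1/99 + 1/100)
= 3/2 - 1/99 - 1/100 = 14651/9900

Sum = 14651/9900


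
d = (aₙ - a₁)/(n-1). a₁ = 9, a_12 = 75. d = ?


d = (aₙ - a₁)/(n-1)
= (75 - 9)/(12-1)
= 66/11 = 6

d = 6


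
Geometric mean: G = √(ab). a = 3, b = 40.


GM = √(3×40) = √120 = 10.9545

GM = 10.9545


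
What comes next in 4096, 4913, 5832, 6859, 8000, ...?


Pattern: perfect cubes: n³
Terms: 4096, 4913, 5832, 6859, 8000
Next term = 9261

Next term = 9261


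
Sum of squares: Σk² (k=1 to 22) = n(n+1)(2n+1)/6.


n = 22
n(n+1)(2n+1)/6 = 22×23×45/6
= 22770/6 = 3795

Σk² = 3795


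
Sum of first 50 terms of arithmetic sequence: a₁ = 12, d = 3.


aₙ = 12 + (50-1)×3 = 159
Sₙ = n(a₁+aₙ)/2 = 50×(12+159)/2
= 50×171/2 = 4275

S_50 = 4275


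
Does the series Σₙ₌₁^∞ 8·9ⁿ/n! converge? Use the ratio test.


aₙ = 8·9^n/n!
a_{n+1}/aₙ = 9^(n+1)/(n+1)! × n!/9^n  (constant 8 cancels)
= 9/(n+1)
L = lim(n→∞) 9/(n+1) = 0
L < 1 → series CONVERGES

Converges (ratio test: L = 0 < 1)


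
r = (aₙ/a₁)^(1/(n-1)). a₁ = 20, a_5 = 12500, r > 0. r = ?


r^(n-1) = aₙ/a₁
r^4 = 12500/20 = 625
r = 625^(1/4)
= ±5; taking r > 0 gives r = 5

r = 5


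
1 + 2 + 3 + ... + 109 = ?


n(n+1)/2 = 109×110/2 = 11990/2 = 5995

Σk = 5995


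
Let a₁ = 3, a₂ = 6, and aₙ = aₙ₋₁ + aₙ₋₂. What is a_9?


Computing iteratively: 3, 6, 9, 15, 24, 39, 63, 102, 165
a_9 = 165

a_9 = 165


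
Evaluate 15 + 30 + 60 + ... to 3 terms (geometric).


Sₙ = 15×(2^3 - 1)/(2 - 1)
= 15×(8 - 1)/1
= 15×7/1
= 105

S_3 = 105


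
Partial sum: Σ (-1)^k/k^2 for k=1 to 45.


S = -1 + 1/4 - 1/9 + 1/16 - 1/25 + 1/36 - 1/49 + 1/64 ± ...
= -0.8227
(Full series converges to -π²/12 ≈ -0.8225)

S_45 = -0.8227


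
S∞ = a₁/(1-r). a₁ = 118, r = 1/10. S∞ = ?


S∞ = a₁/(1-r) = 118/(1 - 1/10)
= 118/(9/10)
= 1180/9

S∞ = 1180/9


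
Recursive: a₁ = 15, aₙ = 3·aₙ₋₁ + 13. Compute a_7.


Computing step by step:
a_1 = 15
a_2 = 58
a_3 = 187
a_4 = 574
a_5 = 1735
a_6 = 5218
a_7 = 15667


a_7 = 15667


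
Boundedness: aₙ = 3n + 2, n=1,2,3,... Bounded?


aₙ = 3n + 2 → as n→∞, aₙ→∞
No finite upper bound exists
The sequence is UNBOUNDED

Unbounded (aₙ → ∞ as n → ∞)


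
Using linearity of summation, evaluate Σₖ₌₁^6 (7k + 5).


Σ(7k+5) = 7·Σk + 5·n
= 7·21 + 5·6
= 147 + 30 = 177

Σ = 177


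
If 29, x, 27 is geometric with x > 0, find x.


GM = √(29×27) = √783 = 27.9821

GM = 27.9821


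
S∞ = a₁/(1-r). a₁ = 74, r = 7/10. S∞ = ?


S∞ = a₁/(1-r) = 74/(1 - 7/10)
= 74/(3/10)
= 740/3

S∞ = 740/3


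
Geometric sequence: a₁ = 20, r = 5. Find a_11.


aₙ = a₁·r^(n-1)
= 20×5^10
= 20×9765625
= 195312500

a_11 = 195312500


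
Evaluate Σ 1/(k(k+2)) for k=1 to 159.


1/(k(k+2)) = (1/2)·(1/k - 1/(k+2)) (partial fractions)
Telescoping: Σ = (1/2)·(1 + 1/2 - 1/160 - 1/161) = 38319/51520

Sum = 38319/51520


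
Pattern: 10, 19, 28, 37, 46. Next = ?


Pattern: arithmetic (d=9)
Terms: 10, 19, 28, 37, 46
Next term = 55

Next term = 55


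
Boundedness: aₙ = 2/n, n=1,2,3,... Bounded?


a₁ = 2, a₂ = 2/2, a₃ = 2/3, ...
0 < aₙ ≤ 2 for all n ≥ 1
Lower bound: 0, Upper bound: 2
The sequence IS bounded

Bounded (0 < aₙ ≤ 2)


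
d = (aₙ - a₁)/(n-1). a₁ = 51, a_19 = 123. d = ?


d = (aₙ - a₁)/(n-1)
= (123 - 51)/(19-1)
= 72/18 = 4

d = 4


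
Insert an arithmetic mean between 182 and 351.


AM = (182 + 351)/2 = 533/2 = 266.5

AM = 266.5


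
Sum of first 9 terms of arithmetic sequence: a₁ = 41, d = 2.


aₙ = 41 + (9-1)×2 = 57
Sₙ = n(a₁+aₙ)/2 = 9×(41+57)/2
= 9×98/2 = 441

S_9 = 441


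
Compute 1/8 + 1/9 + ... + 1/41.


Σₖ₌8^41 1/k = 1/8 + 1/9 + 1/10 + ... + 1/41
= 4865059788227699/2844937529085600
≈ 1.7101

Sum = 4865059788227699/2844937529085600 ≈ 1.7101


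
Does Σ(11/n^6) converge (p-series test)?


p-series test: Σ c/n^p converges if p > 1, diverges if p ≤ 1 (constant c > 0 doesn't affect convergence).
p = 6
6 > 1 → CONVERGES

Converges (p = 6 > 1)


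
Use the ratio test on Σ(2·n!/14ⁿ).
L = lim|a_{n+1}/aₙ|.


aₙ = 2·n!/14^n
a_{n+1}/aₙ = (n+1)!/14^(n+1) × 14^n/n!  (constant 2 cancels)
= (n+1)/14
L = lim(n→∞) (n+1)/14 = ∞
L > 1 → series DIVERGES

Diverges (ratio test: L = ∞ > 1)


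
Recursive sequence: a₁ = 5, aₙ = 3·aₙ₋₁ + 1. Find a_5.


Computing step by step:
a_1 = 5
a_2 = 16
a_3 = 49
a_4 = 148
a_5 = 445


a_5 = 445


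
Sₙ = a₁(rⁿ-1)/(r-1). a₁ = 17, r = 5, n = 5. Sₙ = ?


Sₙ = 17×(5^5 - 1)/(5 - 1)
= 17×(3125 - 1)/4
= 17×3124/4
= 13277

S_5 = 13277


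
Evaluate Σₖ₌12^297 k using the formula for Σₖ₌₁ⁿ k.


Σₖ₌12^297 k = Σₖ₌₁^297 k − Σₖ₌₁^11 k
= 297·298/2 − 11·12/2
= 44253 − 66 = 44187

Σk = 44187


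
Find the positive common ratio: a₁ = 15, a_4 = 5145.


r^(n-1) = aₙ/a₁
r^3 = 5145/15 = 343
r = 343^(1/3)
= 7

r = 7


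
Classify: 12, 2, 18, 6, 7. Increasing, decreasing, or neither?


Differences: -10, 16, -12, 1
Difference at position 2 is +16 (> 0) but position 1 is -10 (< 0) — sequence both rises and falls
→ NOT monotonic

Not monotonic


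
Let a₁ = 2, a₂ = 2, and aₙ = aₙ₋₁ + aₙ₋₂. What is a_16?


Computing iteratively: 2, 2, 4, 6, 10, 16, 26, 42, 68, 110, 178, 288, ...
a_16 = 1974

a_16 = 1974


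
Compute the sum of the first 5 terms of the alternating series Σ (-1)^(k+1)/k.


S = 1 - 1/2 + 1/3 - 1/4 + 1/5
= 0.7833
(Full series converges to +ln(2) ≈ +0.6931)

S_5 = 0.7833


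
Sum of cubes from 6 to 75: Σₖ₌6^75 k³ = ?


Σₖ₌6^75 k³ = [75·76/2]² − [5·6/2]²
= 8122500 − 225 = 8122275

Σk³ = 8122275


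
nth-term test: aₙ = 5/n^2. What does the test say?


lim(n→∞) 5/n^2 = 0
lim aₙ = 0 → nth-term test is INCONCLUSIVE
(Need other tests; this is actually a convergent p-series with p=2 > 1)

Inconclusive (lim aₙ = 0; need another test)


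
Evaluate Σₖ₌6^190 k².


Σₖ₌6^190 k² = Σₖ₌₁^190 k² − Σₖ₌₁^5 k²
= 190·191·381/6 − 5·6·11/6
= 2304415 − 55 = 2304360

Σk² = 2304360


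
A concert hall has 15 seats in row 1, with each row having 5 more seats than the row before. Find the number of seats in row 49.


aₙ = a₁ + (n-1)d
= 15 + (49-1)×5
= 15 + 240
= 255

a_49 = 255


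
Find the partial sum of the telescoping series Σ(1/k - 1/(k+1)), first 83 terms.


Telescoping: adjacent terms cancel.
= 1/1 - 1/84
= 1 - 1/84 = 83/84

Sum = 83/84


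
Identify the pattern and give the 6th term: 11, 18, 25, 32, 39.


Pattern: arithmetic (d=7)
Terms: 11, 18, 25, 32, 39
Next term = 46

Next term = 46


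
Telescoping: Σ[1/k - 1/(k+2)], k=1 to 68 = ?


Telescoping with gap 2: two head and two tail terms survive.
= (1 + 1/2) - (1/69 + 1/70)
= 3/2 - 1/69 - 1/70 = 3553/2415

Sum = 3553/2415


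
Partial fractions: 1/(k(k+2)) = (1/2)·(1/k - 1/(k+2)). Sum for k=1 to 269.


1/(k(k+2)) = (1/2)·(1/k - 1/(k+2)) (partial fractions)
Telescoping: Σ = (1/2)·(1 + 1/2 - 1/270 - 1/271) = 54607/73170

Sum = 54607/73170


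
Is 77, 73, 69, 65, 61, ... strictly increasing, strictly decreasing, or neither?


Differences: -4, -4, -4, -4
All differences < 0 → strictly DECREASING

Monotonically decreasing


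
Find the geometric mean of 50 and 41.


GM = √(50×41) = √2050 = 45.2769

GM = 45.2769


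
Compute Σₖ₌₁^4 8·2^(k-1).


Sₙ = 8×(2^4 - 1)/(2 - 1)
= 8×(16 - 1)/1
= 8×15/1
= 120

S_4 = 120


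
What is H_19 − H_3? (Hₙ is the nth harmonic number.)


Σₖ₌4^19 1/k = 1/4 + 1/5 + 1/6 + ... + 1/19
= 133033679/77597520
≈ 1.7144

Sum = 133033679/77597520 ≈ 1.7144


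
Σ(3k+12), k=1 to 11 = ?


Σ(3k+12) = 3·Σk + 12·n
= 3·66 + 12·11
= 198 + 132 = 330

Σ = 330


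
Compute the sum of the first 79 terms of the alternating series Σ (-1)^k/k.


S = -1 + 1/2 - 1/3 + 1/4 - 1/5 + 1/6 - 1/7 + 1/8 ± ...
= -0.6994
(Full series converges to -ln(2) ≈ -0.6931)

S_79 = -0.6994


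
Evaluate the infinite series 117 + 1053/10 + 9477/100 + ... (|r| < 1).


S∞ = a₁/(1-r) = 117/(1 - 9/10)
= 117/(1/10)
= 1170

S∞ = 1170


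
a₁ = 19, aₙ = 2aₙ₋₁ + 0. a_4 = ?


Computing step by step:
a_1 = 19
a_2 = 38
a_3 = 76
a_4 = 152


a_4 = 152


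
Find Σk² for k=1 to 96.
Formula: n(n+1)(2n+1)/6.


n = 96
n(n+1)(2n+1)/6 = 96×97×193/6
= 1797216/6 = 299536

Σk² = 299536


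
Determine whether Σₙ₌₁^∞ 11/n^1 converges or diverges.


p-series test: Σ c/n^p converges if p > 1, diverges if p ≤ 1 (constant c > 0 doesn't affect convergence).
p = 1
1 ≤ 1 → DIVERGES

Diverges (p = 1 ≤ 1)


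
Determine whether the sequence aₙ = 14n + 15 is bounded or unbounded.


aₙ = 14n + 15 → as n→∞, aₙ→∞
No finite upper bound exists
The sequence is UNBOUNDED

Unbounded (aₙ → ∞ as n → ∞)


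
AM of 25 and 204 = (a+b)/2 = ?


AM = (25 + 204)/2 = 229/2 = 114.5

AM = 114.5


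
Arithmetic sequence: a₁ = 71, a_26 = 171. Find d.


d = (aₙ - a₁)/(n-1)
= (171 - 71)/(26-1)
= 100/25 = 4

d = 4


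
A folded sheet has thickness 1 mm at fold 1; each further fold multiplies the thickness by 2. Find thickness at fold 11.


aₙ = a₁·r^(n-1)
= 1×2^10
= 1×1024
= 1024

a_11 = 1024


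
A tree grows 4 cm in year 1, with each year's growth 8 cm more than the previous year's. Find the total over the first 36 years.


aₙ = 4 + (36-1)×8 = 284
Sₙ = n(a₁+aₙ)/2 = 36×(4+284)/2
= 36×288/2 = 5184

S_36 = 5184


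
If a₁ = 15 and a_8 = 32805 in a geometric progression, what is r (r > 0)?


r^(n-1) = aₙ/a₁
r^7 = 32805/15 = 2187
r = 2187^(1/7)
= 3

r = 3


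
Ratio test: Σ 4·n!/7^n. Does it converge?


aₙ = 4·n!/7^n
a_{n+1}/aₙ = (n+1)!/7^(n+1) × 7^n/n!  (constant 4 cancels)
= (n+1)/7
L = lim(n→∞) (n+1)/7 = ∞
L > 1 → series DIVERGES

Diverges (ratio test: L = ∞ > 1)


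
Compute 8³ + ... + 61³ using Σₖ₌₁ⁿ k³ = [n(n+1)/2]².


Σₖ₌8^61 k³ = [61·62/2]² − [7·8/2]²
= 3575881 − 784 = 3575097

Σk³ = 3575097


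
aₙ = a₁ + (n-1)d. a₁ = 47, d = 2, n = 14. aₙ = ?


aₙ = a₁ + (n-1)d
= 47 + (14-1)×2
= 47 + 26
= 73

a_14 = 73


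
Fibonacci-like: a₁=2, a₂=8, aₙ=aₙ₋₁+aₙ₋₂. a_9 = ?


Computing iteratively: 2, 8, 10, 18, 28, 46, 74, 120, 194
a_9 = 194

a_9 = 194


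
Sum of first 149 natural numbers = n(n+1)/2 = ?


n(n+1)/2 = 149×150/2 = 22350/2 = 11175

Σk = 11175


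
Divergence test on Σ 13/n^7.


lim(n→∞) 13/n^7 = 0
lim aₙ = 0 → nth-term test is INCONCLUSIVE
(Need other tests; this is actually a convergent p-series with p=7 > 1)

Inconclusive (lim aₙ = 0; need another test)


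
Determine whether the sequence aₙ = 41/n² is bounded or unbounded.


a₁ = 41, a₂ = 41/4, a₃ = 41/9, ...
0 < aₙ ≤ 41 for all n ≥ 1
The sequence IS bounded

Bounded (0 < aₙ ≤ 41)


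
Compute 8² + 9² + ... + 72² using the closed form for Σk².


Σₖ₌8^72 k² = Σₖ₌₁^72 k² − Σₖ₌₁^7 k²
= 72·73·145/6 − 7·8·15/6
= 127020 − 140 = 126880

Σk² = 126880


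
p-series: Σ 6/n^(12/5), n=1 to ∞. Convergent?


p-series test: Σ c/n^p converges if p > 1, diverges if p ≤ 1 (constant c > 0 doesn't affect convergence).
p = 12/5
12/5 > 1 → CONVERGES

Converges (p = 12/5 > 1)


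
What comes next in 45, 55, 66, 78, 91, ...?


Pattern: triangular numbers: n(n+1)/2
Terms: 45, 55, 66, 78, 91
Next term = 105

Next term = 105


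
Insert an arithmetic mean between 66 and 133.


AM = (66 + 133)/2 = 199/2 = 99.5

AM = 99.5


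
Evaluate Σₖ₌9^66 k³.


Σₖ₌9^66 k³ = [66·67/2]² − [8·9/2]²
= 4888521 − 1296 = 4887225

Σk³ = 4887225


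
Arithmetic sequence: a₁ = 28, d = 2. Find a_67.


aₙ = a₁ + (n-1)d
= 28 + (67-1)×2
= 28 + 132
= 160

a_67 = 160


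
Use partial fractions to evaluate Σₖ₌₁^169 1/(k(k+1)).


1/(k(k+1)) = 1/k - 1/(k+1) (partial fractions)
Telescoping: Σ = 1 - 1/170 = 169/170

Sum = 169/170


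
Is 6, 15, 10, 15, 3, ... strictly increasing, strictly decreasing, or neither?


Differences: 9, -5, 5, -12
Difference at position 1 is +9 (> 0) but position 2 is -5 (< 0) — sequence both rises and falls
→ NOT monotonic

Not monotonic


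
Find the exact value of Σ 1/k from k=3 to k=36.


Σₖ₌3^36 1/k = 1/3 + 1/4 + 1/5 + ... + 1/36
= 35110531858309/13127595717600
≈ 2.6746

Sum = 35110531858309/13127595717600 ≈ 2.6746


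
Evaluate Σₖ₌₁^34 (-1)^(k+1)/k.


S = 1 - 1/2 + 1/3 - 1/4 + 1/5 - 1/6 + 1/7 - 1/8 ± ...
= 0.6787
(Full series converges to +ln(2) ≈ +0.6931)

S_34 = 0.6787


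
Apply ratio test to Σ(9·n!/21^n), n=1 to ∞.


aₙ = 9·n!/21^n
a_{n+1}/aₙ = (n+1)!/21^(n+1) × 21^n/n!  (constant 9 cancels)
= (n+1)/21
L = lim(n→∞) (n+1)/21 = ∞
L > 1 → series DIVERGES

Diverges (ratio test: L = ∞ > 1)


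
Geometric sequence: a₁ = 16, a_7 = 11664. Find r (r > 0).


r^(n-1) = aₙ/a₁
r^6 = 11664/16 = 729
r = 729^(1/6)
= ±3; taking r > 0 gives r = 3

r = 3


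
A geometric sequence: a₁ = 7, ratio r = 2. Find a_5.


aₙ = a₁·r^(n-1)
= 7×2^4
= 7×16
= 112

a_5 = 112


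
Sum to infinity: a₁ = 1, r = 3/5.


S∞ = a₁/(1-r) = 1/(1 - 3/5)
= 1/(2/5)
= 5/2

S∞ = 5/2


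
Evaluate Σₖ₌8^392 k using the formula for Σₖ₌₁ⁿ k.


Σₖ₌8^392 k = Σₖ₌₁^392 k − Σₖ₌₁^7 k
= 392·393/2 − 7·8/2
= 77028 − 28 = 77000

Σk = 77000


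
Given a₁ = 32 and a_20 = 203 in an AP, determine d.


d = (aₙ - a₁)/(n-1)
= (203 - 32)/(20-1)
= 171/19 = 9

d = 9


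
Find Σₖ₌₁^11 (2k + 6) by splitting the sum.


Σ(2k+6) = 2·Σk + 6·n
= 2·66 + 6·11
= 132 + 66 = 198

Σ = 198


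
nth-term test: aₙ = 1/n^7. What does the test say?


lim(n→∞) 1/n^7 = 0
lim aₙ = 0 → nth-term test is INCONCLUSIVE
(Need other tests; this is actually a convergent p-series with p=7 > 1)

Inconclusive (lim aₙ = 0; need another test)


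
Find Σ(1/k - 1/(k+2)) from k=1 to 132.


Telescoping with gap 2: two head and two tail terms survive.
= (1 + 1/2) - (1/133 + 1/134)
= 3/2 - 1/133 - 1/134 = 13233/8911

Sum = 13233/8911


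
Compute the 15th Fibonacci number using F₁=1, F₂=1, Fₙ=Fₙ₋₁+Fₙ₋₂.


Fibonacci sequence: 1, 1, 2, 3, 5, 8, 13, 21, 34, 55, 89, ...
F(15) = 610

F(15) = 610


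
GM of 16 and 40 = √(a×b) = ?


GM = √(16×40) = √640 = 25.2982

GM = 25.2982


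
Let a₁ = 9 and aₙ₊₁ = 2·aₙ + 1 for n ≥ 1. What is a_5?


Computing step by step:
a_1 = 9
a_2 = 19
a_3 = 39
a_4 = 79
a_5 = 159


a_5 = 159


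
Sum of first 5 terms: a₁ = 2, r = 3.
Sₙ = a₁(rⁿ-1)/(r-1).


Sₙ = 2×(3^5 - 1)/(3 - 1)
= 2×(243 - 1)/2
= 2×242/2
= 242

S_5 = 242


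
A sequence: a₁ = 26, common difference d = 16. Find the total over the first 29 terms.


aₙ = 26 + (29-1)×16 = 474
Sₙ = n(a₁+aₙ)/2 = 29×(26+474)/2
= 29×500/2 = 7250

S_29 = 7250


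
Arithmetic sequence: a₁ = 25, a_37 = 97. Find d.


d = (aₙ - a₁)/(n-1)
= (97 - 25)/(37-1)
= 72/36 = 2

d = 2


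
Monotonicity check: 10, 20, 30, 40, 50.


Differences: 10, 10, 10, 10
All differences > 0 → strictly INCREASING

Monotonically increasing


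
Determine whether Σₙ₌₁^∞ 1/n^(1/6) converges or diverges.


p-series test: Σ c/n^p converges if p > 1, diverges if p ≤ 1 (constant c > 0 doesn't affect convergence).
p = 1/6
1/6 ≤ 1 → DIVERGES

Diverges (p = 1/6 ≤ 1)


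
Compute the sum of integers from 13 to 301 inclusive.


Σₖ₌13^301 k = Σₖ₌₁^301 k − Σₖ₌₁^12 k
= 301·302/2 − 12·13/2
= 45451 − 78 = 45373

Σk = 45373


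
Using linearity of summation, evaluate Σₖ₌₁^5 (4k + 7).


Σ(4k+7) = 4·Σk + 7·n
= 4·15 + 7·5
= 60 + 35 = 95

Σ = 95


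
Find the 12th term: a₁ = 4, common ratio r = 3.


aₙ = a₁·r^(n-1)
= 4×3^11
= 4×177147
= 708588

a_12 = 708588


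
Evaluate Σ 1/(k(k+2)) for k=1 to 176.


1/(k(k+2)) = (1/2)·(1/k - 1/(k+2)) (partial fractions)
Telescoping: Σ = (1/2)·(1 + 1/2 - 1/177 - 1/178) = 11726/15753

Sum = 11726/15753


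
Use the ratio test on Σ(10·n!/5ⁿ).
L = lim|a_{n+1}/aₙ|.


aₙ = 10·n!/5^n
a_{n+1}/aₙ = (n+1)!/5^(n+1) × 5^n/n!  (constant 10 cancels)
= (n+1)/5
L = lim(n→∞) (n+1)/5 = ∞
L > 1 → series DIVERGES

Diverges (ratio test: L = ∞ > 1)


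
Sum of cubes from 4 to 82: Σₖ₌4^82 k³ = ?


Σₖ₌4^82 k³ = [82·83/2]² − [3·4/2]²
= 11580409 − 36 = 11580373

Σk³ = 11580373


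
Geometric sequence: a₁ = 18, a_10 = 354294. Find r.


r^(n-1) = aₙ/a₁
r^9 = 354294/18 = 19683
r = 19683^(1/9)
= 3

r = 3


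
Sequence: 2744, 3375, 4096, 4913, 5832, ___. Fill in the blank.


Pattern: perfect cubes: n³
Terms: 2744, 3375, 4096, 4913, 5832
Next term = 6859

Next term = 6859


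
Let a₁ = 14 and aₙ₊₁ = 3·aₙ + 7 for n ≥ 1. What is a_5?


Computing step by step:
a_1 = 14
a_2 = 49
a_3 = 154
a_4 = 469
a_5 = 1414


a_5 = 1414


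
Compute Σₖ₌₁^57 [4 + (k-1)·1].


aₙ = 4 + (57-1)×1 = 60
Sₙ = n(a₁+aₙ)/2 = 57×(4+60)/2
= 57×64/2 = 1824

S_57 = 1824


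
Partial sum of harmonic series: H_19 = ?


H_19 = 1/1 + 1/2 + 1/3 + ... + 1/19
= 275295799/77597520
≈ 3.5477

H_19 = 275295799/77597520 ≈ 3.5477


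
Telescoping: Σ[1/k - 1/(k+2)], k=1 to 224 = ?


Telescoping with gap 2: two head and two tail terms survive.
= (1 + 1/2) - (1/225 + 1/226)
= 3/2 - 1/225 - 1/226 = 37912/25425

Sum = 37912/25425


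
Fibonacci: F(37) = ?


Fibonacci sequence: 1, 1, 2, 3, 5, 8, 13, 21, 34, 55, 89, ...
F(37) = 24157817

F(37) = 24157817


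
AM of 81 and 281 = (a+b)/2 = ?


AM = (81 + 281)/2 = 362/2 = 181

AM = 181


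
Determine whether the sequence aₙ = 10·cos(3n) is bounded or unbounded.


For all n, -1 ≤ cos(3n) ≤ 1, so -10 ≤ 10·cos(3n) ≤ 10
Lower bound: -10, Upper bound: 10
The sequence IS bounded

Bounded (-10 ≤ aₙ ≤ 10)


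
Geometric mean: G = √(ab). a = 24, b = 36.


GM = √(24×36) = √864 = 29.3939

GM = 29.3939


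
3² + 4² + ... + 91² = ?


Σₖ₌3^91 k² = Σₖ₌₁^91 k² − Σₖ₌₁^2 k²
= 91·92·183/6 − 2·3·5/6
= 255346 − 5 = 255341

Σk² = 255341


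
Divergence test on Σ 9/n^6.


lim(n→∞) 9/n^6 = 0
lim aₙ = 0 → nth-term test is INCONCLUSIVE
(Need other tests; this is actually a convergent p-series with p=6 > 1)

Inconclusive (lim aₙ = 0; need another test)


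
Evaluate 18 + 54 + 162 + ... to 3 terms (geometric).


Sₙ = 18×(3^3 - 1)/(3 - 1)
= 18×(27 - 1)/2
= 18×26/2
= 234

S_3 = 234


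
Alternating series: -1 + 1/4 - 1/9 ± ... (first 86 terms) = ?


S = -1 + 1/4 - 1/9 + 1/16 - 1/25 + 1/36 - 1/49 + 1/64 ± ...
= -0.8224
(Full series converges to -π²/12 ≈ -0.8225)

S_86 = -0.8224


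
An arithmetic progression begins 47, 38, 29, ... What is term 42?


aₙ = a₁ + (n-1)d
= 47 + (42-1)×-9
= 47 - 369
= -322

a_42 = -322


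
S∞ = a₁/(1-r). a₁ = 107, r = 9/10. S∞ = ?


S∞ = a₁/(1-r) = 107/(1 - 9/10)
= 107/(1/10)
= 1070

S∞ = 1070


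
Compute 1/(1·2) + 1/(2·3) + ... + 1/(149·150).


1/(k(k+1)) = 1/k - 1/(k+1) (partial fractions)
Telescoping: Σ = 1 - 1/150 = 149/150

Sum = 149/150


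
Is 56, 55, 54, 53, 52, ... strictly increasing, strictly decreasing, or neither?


Differences: -1, -1, -1, -1
All differences < 0 → strictly DECREASING

Monotonically decreasing


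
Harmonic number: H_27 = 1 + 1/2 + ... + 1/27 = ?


H_27 = 1/1 + 1/2 + 1/3 + ... + 1/27
= 312536252003/80313433200
≈ 3.8915

H_27 = 312536252003/80313433200 ≈ 3.8915


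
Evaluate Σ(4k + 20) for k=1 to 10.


Σ(4k+20) = 4·Σk + 20·n
= 4·55 + 20·10
= 220 + 200 = 420

Σ = 420


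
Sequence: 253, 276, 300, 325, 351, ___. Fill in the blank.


Pattern: triangular numbers: n(n+1)/2
Terms: 253, 276, 300, 325, 351
Next term = 378

Next term = 378


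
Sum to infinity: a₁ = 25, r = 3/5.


S∞ = a₁/(1-r) = 25/(1 - 3/5)
= 25/(2/5)
= 125/2

S∞ = 125/2


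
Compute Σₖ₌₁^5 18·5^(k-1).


Sₙ = 18×(5^5 - 1)/(5 - 1)
= 18×(3125 - 1)/4
= 18×3124/4
= 14058

S_5 = 14058


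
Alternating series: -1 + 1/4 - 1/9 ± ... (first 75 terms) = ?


S = -1 + 1/4 - 1/9 + 1/16 - 1/25 + 1/36 - 1/49 + 1/64 ± ...
= -0.8226
(Full series converges to -π²/12 ≈ -0.8225)

S_75 = -0.8226


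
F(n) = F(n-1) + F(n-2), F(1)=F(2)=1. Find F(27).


Fibonacci sequence: 1, 1, 2, 3, 5, 8, 13, 21, 34, 55, 89, ...
F(27) = 196418

F(27) = 196418


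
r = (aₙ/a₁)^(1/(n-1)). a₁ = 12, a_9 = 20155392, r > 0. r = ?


r^(n-1) = aₙ/a₁
r^8 = 20155392/12 = 1679616
r = 1679616^(1/8)
= ±6; taking r > 0 gives r = 6

r = 6


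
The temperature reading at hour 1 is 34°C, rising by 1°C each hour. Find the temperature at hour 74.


aₙ = a₁ + (n-1)d
= 34 + (74-1)×1
= 34 + 73
= 107

a_74 = 107


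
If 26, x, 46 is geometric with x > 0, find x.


GM = √(26×46) = √1196 = 34.5832

GM = 34.5832


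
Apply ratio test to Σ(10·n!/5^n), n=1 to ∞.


aₙ = 10·n!/5^n
a_{n+1}/aₙ = (n+1)!/5^(n+1) × 5^n/n!  (constant 10 cancels)
= (n+1)/5
L = lim(n→∞) (n+1)/5 = ∞
L > 1 → series DIVERGES

Diverges (ratio test: L = ∞ > 1)


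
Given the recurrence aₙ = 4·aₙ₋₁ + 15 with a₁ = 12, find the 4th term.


Computing step by step:
a_1 = 12
a_2 = 63
a_3 = 267
a_4 = 1083


a_4 = 1083


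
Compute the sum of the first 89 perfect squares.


n = 89
n(n+1)(2n+1)/6 = 89×90×179/6
= 1433790/6 = 238965

Σk² = 238965


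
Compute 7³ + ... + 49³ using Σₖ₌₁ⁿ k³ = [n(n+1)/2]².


Σₖ₌7^49 k³ = [49·50/2]² − [6·7/2]²
= 1500625 − 441 = 1500184

Σk³ = 1500184


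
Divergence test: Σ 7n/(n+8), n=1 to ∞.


lim(n→∞) 7n/(n+8) = 7/1 = 7  (divide numerator and denominator by n)
lim aₙ = 7 ≠ 0 → series DIVERGES

Diverges (lim aₙ = 7 ≠ 0)


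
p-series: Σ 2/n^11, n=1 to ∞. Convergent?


p-series test: Σ c/n^p converges if p > 1, diverges if p ≤ 1 (constant c > 0 doesn't affect convergence).
p = 11
11 > 1 → CONVERGES

Converges (p = 11 > 1)


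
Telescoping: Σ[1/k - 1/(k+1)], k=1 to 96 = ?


Telescoping: adjacent terms cancel.
= 1/1 - 1/97
= 1 - 1/97 = 96/97

Sum = 96/97


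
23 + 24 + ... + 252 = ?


Σₖ₌23^252 k = Σₖ₌₁^252 k − Σₖ₌₁^22 k
= 252·253/2 − 22·23/2
= 31878 − 253 = 31625

Σk = 31625


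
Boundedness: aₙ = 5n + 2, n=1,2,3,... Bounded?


aₙ = 5n + 2 → as n→∞, aₙ→∞
No finite upper bound exists
The sequence is UNBOUNDED

Unbounded (aₙ → ∞ as n → ∞)


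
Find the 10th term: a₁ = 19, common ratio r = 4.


aₙ = a₁·r^(n-1)
= 19×4^9
= 19×262144
= 4980736

a_10 = 4980736


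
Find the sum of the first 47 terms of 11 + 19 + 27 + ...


aₙ = 11 + (47-1)×8 = 379
Sₙ = n(a₁+aₙ)/2 = 47×(11+379)/2
= 47×390/2 = 9165

S_47 = 9165


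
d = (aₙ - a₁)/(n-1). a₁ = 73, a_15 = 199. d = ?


d = (aₙ - a₁)/(n-1)
= (199 - 73)/(15-1)
= 126/14 = 9

d = 9


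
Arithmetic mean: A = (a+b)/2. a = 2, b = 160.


AM = (2 + 160)/2 = 162/2 = 81

AM = 81


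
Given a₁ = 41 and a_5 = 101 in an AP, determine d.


d = (aₙ - a₁)/(n-1)
= (101 - 41)/(5-1)
= 60/4 = 15

d = 15


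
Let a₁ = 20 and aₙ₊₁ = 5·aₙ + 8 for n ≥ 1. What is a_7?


Computing step by step:
a_1 = 20
a_2 = 108
a_3 = 548
a_4 = 2748
a_5 = 13748
a_6 = 68748
a_7 = 343748


a_7 = 343748


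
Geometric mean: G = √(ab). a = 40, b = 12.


GM = √(40×12) = √480 = 21.9089

GM = 21.9089


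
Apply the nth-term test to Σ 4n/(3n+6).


lim(n→∞) 4n/(3n+6) = 4/3 = 4/3  (divide numerator and denominator by n)
lim aₙ = 4/3 ≠ 0 → series DIVERGES

Diverges (lim aₙ = 4/3 ≠ 0)


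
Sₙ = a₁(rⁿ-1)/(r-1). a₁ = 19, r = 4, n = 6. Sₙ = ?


Sₙ = 19×(4^6 - 1)/(4 - 1)
= 19×(4096 - 1)/3
= 19×4095/3
= 25935

S_6 = 25935


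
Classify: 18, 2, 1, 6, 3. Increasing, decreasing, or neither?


Differences: -16, -1, 5, -3
Difference at position 3 is +5 (> 0) but position 1 is -16 (< 0) — sequence both rises and falls
→ NOT monotonic

Not monotonic


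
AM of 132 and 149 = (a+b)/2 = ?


AM = (132 + 149)/2 = 281/2 = 140.5

AM = 140.5


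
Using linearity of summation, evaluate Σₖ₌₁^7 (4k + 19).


Σ(4k+19) = 4·Σk + 19·n
= 4·28 + 19·7
= 112 + 133 = 245

Σ = 245


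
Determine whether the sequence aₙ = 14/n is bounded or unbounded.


a₁ = 14, a₂ = 14/2, a₃ = 14/3, ...
0 < aₙ ≤ 14 for all n ≥ 1
Lower bound: 0, Upper bound: 14
The sequence IS bounded

Bounded (0 < aₙ ≤ 14)


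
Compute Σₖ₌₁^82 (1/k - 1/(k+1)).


Telescoping: adjacent terms cancel.
= 1/1 - 1/83
= 1 - 1/83 = 82/83

Sum = 82/83


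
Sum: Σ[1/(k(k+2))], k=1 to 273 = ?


1/(k(k+2)) = (1/2)·(1/k - 1/(k+2)) (partial fractions)
Telescoping: Σ = (1/2)·(1 + 1/2 - 1/274 - 1/275) = 28119/37675

Sum = 28119/37675


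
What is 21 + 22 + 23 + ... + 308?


Σₖ₌21^308 k = Σₖ₌₁^308 k − Σₖ₌₁^20 k
= 308·309/2 − 20·21/2
= 47586 − 210 = 47376

Σk = 47376


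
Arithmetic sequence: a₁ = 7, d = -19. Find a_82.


aₙ = a₁ + (n-1)d
= 7 + (82-1)×-19
= 7 - 1539
= -1532

a_82 = -1532


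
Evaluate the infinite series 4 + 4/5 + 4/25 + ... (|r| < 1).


S∞ = a₁/(1-r) = 4/(1 - 1/5)
= 4/(4/5)
= 5

S∞ = 5


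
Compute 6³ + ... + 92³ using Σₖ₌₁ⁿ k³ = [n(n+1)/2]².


Σₖ₌6^92 k³ = [92·93/2]² − [5·6/2]²
= 18301284 − 225 = 18301059

Σk³ = 18301059


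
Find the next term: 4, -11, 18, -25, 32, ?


Pattern: alternating sign, magnitude arithmetic (d=7)
Terms: 4, -11, 18, -25, 32
Next term = -39

Next term = -39


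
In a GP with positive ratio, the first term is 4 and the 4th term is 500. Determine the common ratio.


r^(n-1) = aₙ/a₁
r^3 = 500/4 = 125
r = 125^(1/3)
= 5

r = 5


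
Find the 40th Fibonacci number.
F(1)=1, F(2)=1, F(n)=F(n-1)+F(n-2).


Fibonacci sequence: 1, 1, 2, 3, 5, 8, 13, 21, 34, 55, 89, ...
F(40) = 102334155

F(40) = 102334155


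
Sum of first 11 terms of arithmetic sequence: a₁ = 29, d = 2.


aₙ = 29 + (11-1)×2 = 49
Sₙ = n(a₁+aₙ)/2 = 11×(29+49)/2
= 11×78/2 = 429

S_11 = 429


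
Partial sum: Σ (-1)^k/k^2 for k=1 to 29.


S = -1 + 1/4 - 1/9 + 1/16 - 1/25 + 1/36 - 1/49 + 1/64 ± ...
= -0.823
(Full series converges to -π²/12 ≈ -0.8225)

S_29 = -0.823


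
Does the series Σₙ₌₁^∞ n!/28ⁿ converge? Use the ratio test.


aₙ = n!/28^n
a_{n+1}/aₙ = (n+1)!/28^(n+1) × 28^n/n!
= (n+1)/28
L = lim(n→∞) (n+1)/28 = ∞
L > 1 → series DIVERGES

Diverges (ratio test: L = ∞ > 1)


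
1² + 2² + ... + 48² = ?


n = 48
n(n+1)(2n+1)/6 = 48×49×97/6
= 228144/6 = 38024

Σk² = 38024


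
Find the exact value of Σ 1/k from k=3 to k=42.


Σₖ₌3^42 1/k = 1/3 + 1/4 + 1/5 + ... + 1/42
= 8041906695706619/2844937529085600
≈ 2.8267

Sum = 8041906695706619/2844937529085600 ≈ 2.8267


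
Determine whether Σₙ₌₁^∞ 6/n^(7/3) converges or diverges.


p-series test: Σ c/n^p converges if p > 1, diverges if p ≤ 1 (constant c > 0 doesn't affect convergence).
p = 7/3
7/3 > 1 → CONVERGES

Converges (p = 7/3 > 1)


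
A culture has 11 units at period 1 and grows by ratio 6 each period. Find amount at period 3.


aₙ = a₁·r^(n-1)
= 11×6^2
= 11×36
= 396

a_3 = 396


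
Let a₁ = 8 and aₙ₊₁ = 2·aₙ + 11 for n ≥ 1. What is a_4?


Computing step by step:
a_1 = 8
a_2 = 27
a_3 = 65
a_4 = 141


a_4 = 141


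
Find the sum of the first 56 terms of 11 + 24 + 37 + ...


aₙ = 11 + (56-1)×13 = 726
Sₙ = n(a₁+aₙ)/2 = 56×(11+726)/2
= 56×737/2 = 20636

S_56 = 20636


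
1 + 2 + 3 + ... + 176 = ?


n(n+1)/2 = 176×177/2 = 31152/2 = 15576

Σk = 15576


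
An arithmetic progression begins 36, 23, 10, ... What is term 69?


aₙ = a₁ + (n-1)d
= 36 + (69-1)×-13
= 36 - 884
= -848

a_69 = -848


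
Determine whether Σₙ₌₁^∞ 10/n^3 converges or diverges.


p-series test: Σ c/n^p converges if p > 1, diverges if p ≤ 1 (constant c > 0 doesn't affect convergence).
p = 3
3 > 1 → CONVERGES

Converges (p = 3 > 1)


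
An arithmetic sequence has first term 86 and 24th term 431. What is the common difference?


d = (aₙ - a₁)/(n-1)
= (431 - 86)/(24-1)
= 345/23 = 15

d = 15


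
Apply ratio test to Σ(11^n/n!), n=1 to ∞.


aₙ = 11^n/n!
a_{n+1}/aₙ = 11^(n+1)/(n+1)! × n!/11^n
= 11/(n+1)
L = lim(n→∞) 11/(n+1) = 0
L < 1 → series CONVERGES

Converges (ratio test: L = 0 < 1)


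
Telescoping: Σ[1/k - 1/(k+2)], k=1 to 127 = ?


Telescoping with gap 2: two head and two tail terms survive.
= (1 + 1/2) - (1/128 + 1/129)
= 3/2 - 1/128 - 1/129 = 24511/16512

Sum = 24511/16512


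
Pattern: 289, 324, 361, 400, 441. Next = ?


Pattern: perfect squares: n²
Terms: 289, 324, 361, 400, 441
Next term = 484

Next term = 484


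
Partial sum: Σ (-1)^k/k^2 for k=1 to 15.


S = -1 + 1/4 - 1/9 + 1/16 - 1/25 + 1/36 - 1/49 + 1/64 ± ...
= -0.8245
(Full series converges to -π²/12 ≈ -0.8225)

S_15 = -0.8245


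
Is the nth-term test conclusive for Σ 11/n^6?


lim(n→∞) 11/n^6 = 0
lim aₙ = 0 → nth-term test is INCONCLUSIVE
(Need other tests; this is actually a convergent p-series with p=6 > 1)

Inconclusive (lim aₙ = 0; need another test)


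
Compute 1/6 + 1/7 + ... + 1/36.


Σₖ₌6^36 1/k = 1/6 + 1/7 + 1/8 + ... + 1/36
= 24827248546189/13127595717600
≈ 1.8912

Sum = 24827248546189/13127595717600 ≈ 1.8912


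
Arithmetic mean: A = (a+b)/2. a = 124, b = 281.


AM = (124 + 281)/2 = 405/2 = 202.5

AM = 202.5


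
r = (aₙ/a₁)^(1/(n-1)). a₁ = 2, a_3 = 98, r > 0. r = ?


r^(n-1) = aₙ/a₁
r^2 = 98/2 = 49
r = 49^(1/2)
= ±7; taking r > 0 gives r = 7

r = 7


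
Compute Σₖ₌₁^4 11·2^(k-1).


Sₙ = 11×(2^4 - 1)/(2 - 1)
= 11×(16 - 1)/1
= 11×15/1
= 165

S_4 = 165


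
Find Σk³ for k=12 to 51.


Σₖ₌12^51 k³ = [51·52/2]² − [11·12/2]²
= 1758276 − 4356 = 1753920

Σk³ = 1753920


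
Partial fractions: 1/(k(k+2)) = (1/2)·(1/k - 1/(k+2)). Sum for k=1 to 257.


1/(k(k+2)) = (1/2)·(1/k - 1/(k+2)) (partial fractions)
Telescoping: Σ = (1/2)·(1 + 1/2 - 1/258 - 1/259) = 24929/33411

Sum = 24929/33411


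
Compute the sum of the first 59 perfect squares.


n = 59
n(n+1)(2n+1)/6 = 59×60×119/6
= 421260/6 = 70210

Σk² = 70210


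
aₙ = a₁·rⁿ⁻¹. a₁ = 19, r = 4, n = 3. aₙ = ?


aₙ = a₁·r^(n-1)
= 19×4^2
= 19×16
= 304

a_3 = 304


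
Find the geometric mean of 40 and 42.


GM = √(40×42) = √1680 = 40.9878

GM = 40.9878


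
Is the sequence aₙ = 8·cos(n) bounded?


For all n, -1 ≤ cos(n) ≤ 1, so -8 ≤ 8·cos(n) ≤ 8
Lower bound: -8, Upper bound: 8
The sequence IS bounded

Bounded (-8 ≤ aₙ ≤ 8)


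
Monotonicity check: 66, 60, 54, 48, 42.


Differences: -6, -6, -6, -6
All differences < 0 → strictly DECREASING

Monotonically decreasing


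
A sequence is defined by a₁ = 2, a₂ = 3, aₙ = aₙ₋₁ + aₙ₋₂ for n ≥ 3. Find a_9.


Computing iteratively: 2, 3, 5, 8, 13, 21, 34, 55, 89
a_9 = 89

a_9 = 89


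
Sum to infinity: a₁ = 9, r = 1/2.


S∞ = a₁/(1-r) = 9/(1 - 1/2)
= 9/(1/2)
= 18

S∞ = 18


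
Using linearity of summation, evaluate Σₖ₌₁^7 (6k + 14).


Σ(6k+14) = 6·Σk + 14·n
= 6·28 + 14·7
= 168 + 98 = 266

Σ = 266


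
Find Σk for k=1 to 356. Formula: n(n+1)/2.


n(n+1)/2 = 356×357/2 = 127092/2 = 63546

Σk = 63546


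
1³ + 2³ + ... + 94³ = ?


n(n+1)/2 = 94×95/2 = 4465
Σk³ = 4465² = 19936225

Σk³ = 19936225


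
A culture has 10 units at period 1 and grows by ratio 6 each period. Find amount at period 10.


aₙ = a₁·r^(n-1)
= 10×6^9
= 10×10077696
= 100776960

a_10 = 100776960


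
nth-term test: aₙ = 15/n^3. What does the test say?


lim(n→∞) 15/n^3 = 0
lim aₙ = 0 → nth-term test is INCONCLUSIVE
(Need other tests; this is actually a convergent p-series with p=3 > 1)

Inconclusive (lim aₙ = 0; need another test)


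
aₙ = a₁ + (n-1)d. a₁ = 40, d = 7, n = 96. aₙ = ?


aₙ = a₁ + (n-1)d
= 40 + (96-1)×7
= 40 + 665
= 705

a_96 = 705


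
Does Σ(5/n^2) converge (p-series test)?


p-series test: Σ c/n^p converges if p > 1, diverges if p ≤ 1 (constant c > 0 doesn't affect convergence).
p = 2
2 > 1 → CONVERGES

Converges (p = 2 > 1)


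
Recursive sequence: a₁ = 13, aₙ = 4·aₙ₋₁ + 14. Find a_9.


Computing step by step:
a_1 = 13
a_2 = 66
a_3 = 278
a_4 = 1126
a_5 = 4518
a_6 = 18086
a_7 = 72358
a_8 = 289446
a_9 = 1157798


a_9 = 1157798


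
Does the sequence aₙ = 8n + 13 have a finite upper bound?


aₙ = 8n + 13 → as n→∞, aₙ→∞
No finite upper bound exists
The sequence is UNBOUNDED

Unbounded (aₙ → ∞ as n → ∞)


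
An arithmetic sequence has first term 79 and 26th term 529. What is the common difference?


d = (aₙ - a₁)/(n-1)
= (529 - 79)/(26-1)
= 450/25 = 18

d = 18


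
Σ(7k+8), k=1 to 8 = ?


Σ(7k+8) = 7·Σk + 8·n
= 7·36 + 8·8
= 252 + 64 = 316

Σ = 316


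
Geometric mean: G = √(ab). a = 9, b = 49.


GM = √(9×49) = √441 = 21

GM = 21


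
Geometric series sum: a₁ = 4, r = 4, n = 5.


Sₙ = 4×(4^5 - 1)/(4 - 1)
= 4×(1024 - 1)/3
= 4×1023/3
= 1364

S_5 = 1364


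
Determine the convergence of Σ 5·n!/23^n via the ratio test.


aₙ = 5·n!/23^n
a_{n+1}/aₙ = (n+1)!/23^(n+1) × 23^n/n!  (constant 5 cancels)
= (n+1)/23
L = lim(n→∞) (n+1)/23 = ∞
L > 1 → series DIVERGES

Diverges (ratio test: L = ∞ > 1)


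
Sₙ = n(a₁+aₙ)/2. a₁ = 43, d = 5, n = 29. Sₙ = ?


aₙ = 43 + (29-1)×5 = 183
Sₙ = n(a₁+aₙ)/2 = 29×(43+183)/2
= 29×226/2 = 3277

S_29 = 3277


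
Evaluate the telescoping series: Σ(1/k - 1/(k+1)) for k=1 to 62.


Telescoping: adjacent terms cancel.
= 1/1 - 1/63
= 1 - 1/63 = 62/63

Sum = 62/63
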